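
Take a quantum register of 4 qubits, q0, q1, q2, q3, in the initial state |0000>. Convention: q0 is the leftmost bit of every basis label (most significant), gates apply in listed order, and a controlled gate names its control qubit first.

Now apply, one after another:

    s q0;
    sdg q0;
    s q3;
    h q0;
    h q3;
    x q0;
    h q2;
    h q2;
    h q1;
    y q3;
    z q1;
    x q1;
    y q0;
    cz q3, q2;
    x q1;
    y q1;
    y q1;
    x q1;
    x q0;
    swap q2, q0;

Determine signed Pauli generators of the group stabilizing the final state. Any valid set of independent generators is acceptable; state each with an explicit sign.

The stabilizer group can be generated by -IXII, -IIXI, -IIIX, +ZIII, among other valid generating sets. Key observation: gates 15-18 undo each other exactly, leaving only the rest of the circuit to track.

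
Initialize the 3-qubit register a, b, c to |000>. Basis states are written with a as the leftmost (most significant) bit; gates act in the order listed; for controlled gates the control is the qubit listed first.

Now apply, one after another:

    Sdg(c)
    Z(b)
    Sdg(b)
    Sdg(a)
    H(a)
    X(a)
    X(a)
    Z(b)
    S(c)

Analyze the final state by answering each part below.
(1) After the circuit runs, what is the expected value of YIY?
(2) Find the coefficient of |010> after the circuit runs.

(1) In the final state, YIY has expectation 0.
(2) |010> carries amplitude 0 in the final state.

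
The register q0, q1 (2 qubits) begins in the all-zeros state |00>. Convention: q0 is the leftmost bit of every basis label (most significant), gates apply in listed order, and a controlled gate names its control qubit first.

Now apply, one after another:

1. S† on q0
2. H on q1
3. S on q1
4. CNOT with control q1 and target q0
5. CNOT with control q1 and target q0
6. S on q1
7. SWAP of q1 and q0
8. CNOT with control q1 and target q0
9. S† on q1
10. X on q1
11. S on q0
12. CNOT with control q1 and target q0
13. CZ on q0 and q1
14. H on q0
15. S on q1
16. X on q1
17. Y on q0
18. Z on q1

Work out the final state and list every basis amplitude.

After the circuit, the state carries amplitude 1/2 - I/2 on |00>, 0 on |01>, 1/2 + I/2 on |10>, 0 on |11>.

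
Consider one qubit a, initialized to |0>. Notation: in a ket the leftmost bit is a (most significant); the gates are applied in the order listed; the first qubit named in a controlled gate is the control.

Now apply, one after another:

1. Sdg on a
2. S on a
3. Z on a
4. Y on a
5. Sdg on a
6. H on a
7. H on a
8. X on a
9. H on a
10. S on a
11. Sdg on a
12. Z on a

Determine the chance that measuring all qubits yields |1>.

A full measurement returns |1> with probability 1/2.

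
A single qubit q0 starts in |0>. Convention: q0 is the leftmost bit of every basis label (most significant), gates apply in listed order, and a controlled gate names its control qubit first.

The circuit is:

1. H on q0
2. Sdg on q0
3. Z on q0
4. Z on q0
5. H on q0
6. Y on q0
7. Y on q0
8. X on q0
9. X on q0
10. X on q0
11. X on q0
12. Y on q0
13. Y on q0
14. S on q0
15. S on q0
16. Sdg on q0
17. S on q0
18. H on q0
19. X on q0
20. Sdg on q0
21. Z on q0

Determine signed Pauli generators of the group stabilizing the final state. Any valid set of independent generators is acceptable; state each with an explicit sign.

The stabilizer group can be generated by +X, among other valid generating sets.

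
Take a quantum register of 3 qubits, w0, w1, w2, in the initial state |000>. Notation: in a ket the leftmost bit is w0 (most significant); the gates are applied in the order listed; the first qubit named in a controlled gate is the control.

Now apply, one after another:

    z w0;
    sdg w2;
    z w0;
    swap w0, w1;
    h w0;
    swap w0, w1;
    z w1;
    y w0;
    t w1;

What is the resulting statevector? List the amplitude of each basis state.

After the circuit, the state carries amplitude sqrt(2)*I/2 on |100>, -sqrt(2)*exp(3*I*pi/4)/2 on |110>, and 0 on every other basis state.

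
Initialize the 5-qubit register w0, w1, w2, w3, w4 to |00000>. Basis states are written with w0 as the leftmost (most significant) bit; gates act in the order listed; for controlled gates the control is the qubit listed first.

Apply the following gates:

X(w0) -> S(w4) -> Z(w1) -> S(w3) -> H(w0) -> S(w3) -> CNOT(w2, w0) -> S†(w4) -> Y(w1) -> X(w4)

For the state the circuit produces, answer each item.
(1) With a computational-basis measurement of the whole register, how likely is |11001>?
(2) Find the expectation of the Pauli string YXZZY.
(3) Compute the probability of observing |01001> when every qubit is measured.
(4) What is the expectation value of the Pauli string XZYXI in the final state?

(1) The probability of measuring |11001> is 1/2.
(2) The observable YXZZY averages to 0.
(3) Outcome |01001> occurs with probability 1/2.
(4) The observable XZYXI averages to 0.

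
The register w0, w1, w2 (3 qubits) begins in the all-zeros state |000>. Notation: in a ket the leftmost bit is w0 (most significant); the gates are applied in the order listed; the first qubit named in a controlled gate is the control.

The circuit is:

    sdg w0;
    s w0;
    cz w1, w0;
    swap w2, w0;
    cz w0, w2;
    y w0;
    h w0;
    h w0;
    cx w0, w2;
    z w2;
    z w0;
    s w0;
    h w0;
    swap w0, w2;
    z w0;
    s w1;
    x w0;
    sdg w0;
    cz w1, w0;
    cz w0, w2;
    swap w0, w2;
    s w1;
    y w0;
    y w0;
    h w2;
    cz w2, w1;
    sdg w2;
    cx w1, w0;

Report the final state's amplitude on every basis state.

After the circuit, the state carries amplitude 1/2 on |000>, -I/2 on |001>, 0 on |010>, 0 on |011>, -1/2 on |100>, I/2 on |101>, 0 on |110>, 0 on |111>. Key observation: gates 7-8 undo each other exactly, leaving only the rest of the circuit to track.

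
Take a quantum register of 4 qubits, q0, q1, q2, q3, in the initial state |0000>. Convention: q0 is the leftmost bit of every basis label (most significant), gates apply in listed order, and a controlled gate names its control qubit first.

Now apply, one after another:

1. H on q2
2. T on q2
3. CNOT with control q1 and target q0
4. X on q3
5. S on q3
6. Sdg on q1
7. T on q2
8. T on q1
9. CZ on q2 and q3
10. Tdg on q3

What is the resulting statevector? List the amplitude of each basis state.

The resulting statevector has amplitude sqrt(2)*exp(I*pi/4)/2 on |0001>, -sqrt(2)*exp(3*I*pi/4)/2 on |0011>, and 0 on every other basis state.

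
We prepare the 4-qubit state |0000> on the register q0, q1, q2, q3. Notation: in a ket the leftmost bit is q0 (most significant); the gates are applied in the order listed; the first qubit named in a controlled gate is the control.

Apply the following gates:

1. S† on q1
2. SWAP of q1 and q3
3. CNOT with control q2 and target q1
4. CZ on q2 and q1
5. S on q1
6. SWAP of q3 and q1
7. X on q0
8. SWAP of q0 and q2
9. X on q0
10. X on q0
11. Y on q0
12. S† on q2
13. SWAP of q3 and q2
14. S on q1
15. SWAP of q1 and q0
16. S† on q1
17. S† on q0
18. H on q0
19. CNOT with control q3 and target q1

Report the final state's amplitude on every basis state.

The final amplitudes are -sqrt(2)*I/2 on |0001>, -sqrt(2)*I/2 on |1001>, and 0 on every other basis state.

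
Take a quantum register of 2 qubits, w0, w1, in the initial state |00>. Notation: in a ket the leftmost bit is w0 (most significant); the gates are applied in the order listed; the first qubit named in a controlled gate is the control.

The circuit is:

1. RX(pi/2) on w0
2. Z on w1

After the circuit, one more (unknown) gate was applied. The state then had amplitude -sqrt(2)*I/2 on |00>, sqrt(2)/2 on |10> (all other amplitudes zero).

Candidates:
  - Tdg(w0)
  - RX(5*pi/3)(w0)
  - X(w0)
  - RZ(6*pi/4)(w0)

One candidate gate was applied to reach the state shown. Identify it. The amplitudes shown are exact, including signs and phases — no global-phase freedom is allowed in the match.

The unique candidate consistent with the amplitudes is X(w0).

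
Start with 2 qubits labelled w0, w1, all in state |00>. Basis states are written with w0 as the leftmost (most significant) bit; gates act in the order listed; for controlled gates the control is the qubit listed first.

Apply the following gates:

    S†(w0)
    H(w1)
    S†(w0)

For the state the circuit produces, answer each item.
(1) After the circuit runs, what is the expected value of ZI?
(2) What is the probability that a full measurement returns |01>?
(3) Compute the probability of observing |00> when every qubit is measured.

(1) In the final state, ZI has expectation 1.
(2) A full measurement returns |01> with probability 1/2.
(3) A full measurement returns |00> with probability 1/2.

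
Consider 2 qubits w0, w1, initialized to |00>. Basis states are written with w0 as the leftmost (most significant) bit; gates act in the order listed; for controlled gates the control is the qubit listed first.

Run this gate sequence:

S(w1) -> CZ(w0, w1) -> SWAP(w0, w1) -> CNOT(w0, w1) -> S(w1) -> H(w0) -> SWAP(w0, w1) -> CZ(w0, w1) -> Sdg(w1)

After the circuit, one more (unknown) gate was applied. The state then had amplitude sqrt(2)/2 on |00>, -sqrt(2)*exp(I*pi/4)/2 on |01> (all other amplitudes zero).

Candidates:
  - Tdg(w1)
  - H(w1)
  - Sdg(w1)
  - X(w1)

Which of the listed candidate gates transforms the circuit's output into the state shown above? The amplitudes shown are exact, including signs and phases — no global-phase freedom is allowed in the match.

It was Tdg(w1) that produced the state shown.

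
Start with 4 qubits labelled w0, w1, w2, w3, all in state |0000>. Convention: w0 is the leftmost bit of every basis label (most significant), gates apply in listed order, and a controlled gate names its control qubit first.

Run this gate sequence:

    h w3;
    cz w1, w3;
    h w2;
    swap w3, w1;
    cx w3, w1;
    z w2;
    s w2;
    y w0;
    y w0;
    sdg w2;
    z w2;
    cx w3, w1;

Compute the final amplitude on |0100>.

The amplitude on |0100> is 1/2. Key observation: gates 5-12 undo each other exactly, leaving only the rest of the circuit to track.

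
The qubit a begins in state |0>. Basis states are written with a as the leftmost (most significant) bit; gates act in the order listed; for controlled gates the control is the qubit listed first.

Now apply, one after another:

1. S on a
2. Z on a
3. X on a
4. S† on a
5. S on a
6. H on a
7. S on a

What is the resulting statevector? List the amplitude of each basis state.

The final amplitudes are sqrt(2)/2 on |0>, -sqrt(2)*I/2 on |1>.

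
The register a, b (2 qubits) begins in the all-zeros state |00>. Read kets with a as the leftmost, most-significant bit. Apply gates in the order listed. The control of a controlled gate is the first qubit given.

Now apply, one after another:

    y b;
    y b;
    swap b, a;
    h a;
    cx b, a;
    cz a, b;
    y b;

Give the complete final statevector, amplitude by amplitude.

After the circuit, the state carries amplitude 0 on |00>, sqrt(2)*I/2 on |01>, 0 on |10>, sqrt(2)*I/2 on |11>.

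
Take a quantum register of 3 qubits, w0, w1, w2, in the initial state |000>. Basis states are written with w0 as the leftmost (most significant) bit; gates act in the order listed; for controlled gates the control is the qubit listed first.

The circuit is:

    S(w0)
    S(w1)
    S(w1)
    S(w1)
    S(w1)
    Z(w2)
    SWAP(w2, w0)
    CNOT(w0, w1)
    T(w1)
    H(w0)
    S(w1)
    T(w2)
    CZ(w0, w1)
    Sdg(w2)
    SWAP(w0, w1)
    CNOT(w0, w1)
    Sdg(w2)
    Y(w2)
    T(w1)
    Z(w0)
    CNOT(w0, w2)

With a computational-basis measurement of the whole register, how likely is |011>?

A full measurement returns |011> with probability 1/2.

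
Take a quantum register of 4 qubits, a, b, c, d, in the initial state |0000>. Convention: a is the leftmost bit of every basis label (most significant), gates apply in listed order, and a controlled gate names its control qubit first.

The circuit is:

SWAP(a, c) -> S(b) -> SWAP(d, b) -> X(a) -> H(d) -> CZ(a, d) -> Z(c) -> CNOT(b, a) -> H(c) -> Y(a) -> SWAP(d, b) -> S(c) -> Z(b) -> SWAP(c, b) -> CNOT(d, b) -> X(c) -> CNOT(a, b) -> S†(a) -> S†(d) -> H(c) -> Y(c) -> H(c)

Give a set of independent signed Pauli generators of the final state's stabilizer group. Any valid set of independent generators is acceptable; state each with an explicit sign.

The stabilizer group can be generated by +IYII, -IIXI, +ZIII, +IIIZ, among other valid generating sets.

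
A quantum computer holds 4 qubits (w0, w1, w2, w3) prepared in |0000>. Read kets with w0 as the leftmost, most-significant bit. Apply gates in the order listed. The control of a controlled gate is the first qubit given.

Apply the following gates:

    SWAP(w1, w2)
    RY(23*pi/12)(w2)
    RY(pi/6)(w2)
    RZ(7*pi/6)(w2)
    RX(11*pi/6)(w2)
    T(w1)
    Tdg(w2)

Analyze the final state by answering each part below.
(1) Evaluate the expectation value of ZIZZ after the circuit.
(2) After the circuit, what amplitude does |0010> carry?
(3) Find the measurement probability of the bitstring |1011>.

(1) The expectation value of ZIZZ is 5*sqrt(2)/16 + 3*sqrt(6)/16.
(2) |0010> carries amplitude (-sqrt(sqrt(2) + 2)/8 + sqrt(6 - 3*sqrt(2))/8 + sqrt(2 - sqrt(2))/4 - sqrt(sqrt(2) + 2)*exp(I*pi/3)/8 - sqrt(2 - sqrt(2))*exp(I*pi/3)/4 + sqrt(6 - 3*sqrt(2))*exp(I*pi/3)/8)*exp(I*pi/3) in the final state.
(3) The probability of measuring |1011> is 0.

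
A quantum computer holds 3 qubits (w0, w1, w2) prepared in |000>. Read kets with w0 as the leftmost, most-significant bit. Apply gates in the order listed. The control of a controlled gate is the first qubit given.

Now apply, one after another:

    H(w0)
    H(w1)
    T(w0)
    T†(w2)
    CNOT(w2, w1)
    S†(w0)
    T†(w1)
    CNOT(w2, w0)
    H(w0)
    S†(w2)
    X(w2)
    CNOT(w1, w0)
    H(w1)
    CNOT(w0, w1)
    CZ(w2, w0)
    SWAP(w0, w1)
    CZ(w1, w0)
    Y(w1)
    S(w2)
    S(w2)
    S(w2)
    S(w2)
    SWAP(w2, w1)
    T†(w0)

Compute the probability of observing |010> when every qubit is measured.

The probability of measuring |010> is 3/8. Key observation: gates 19-22 undo each other exactly, leaving only the rest of the circuit to track.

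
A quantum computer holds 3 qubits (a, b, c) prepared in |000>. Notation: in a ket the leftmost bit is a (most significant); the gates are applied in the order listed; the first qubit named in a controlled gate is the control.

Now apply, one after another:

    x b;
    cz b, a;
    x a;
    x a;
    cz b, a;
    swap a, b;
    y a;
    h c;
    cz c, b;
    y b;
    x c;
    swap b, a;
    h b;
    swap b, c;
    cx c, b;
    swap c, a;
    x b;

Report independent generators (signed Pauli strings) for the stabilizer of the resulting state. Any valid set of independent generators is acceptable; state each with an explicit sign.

The stabilizer group can be generated by +XII, +IXI, -IIZ, among other valid generating sets.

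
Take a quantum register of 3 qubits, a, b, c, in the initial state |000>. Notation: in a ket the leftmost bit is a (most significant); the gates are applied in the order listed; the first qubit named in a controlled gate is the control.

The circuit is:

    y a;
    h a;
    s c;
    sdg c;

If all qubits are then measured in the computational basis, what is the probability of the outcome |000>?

The probability of measuring |000> is 1/2. Key observation: the block from step 3 through step 4 cancels to the identity and can be dropped.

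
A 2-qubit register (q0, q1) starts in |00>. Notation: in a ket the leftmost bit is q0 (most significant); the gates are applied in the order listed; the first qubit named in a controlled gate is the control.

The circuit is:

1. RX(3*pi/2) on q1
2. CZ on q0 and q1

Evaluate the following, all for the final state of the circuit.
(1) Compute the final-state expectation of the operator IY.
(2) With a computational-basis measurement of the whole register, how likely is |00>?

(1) The expectation value of IY is 1.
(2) A full measurement returns |00> with probability 1/2.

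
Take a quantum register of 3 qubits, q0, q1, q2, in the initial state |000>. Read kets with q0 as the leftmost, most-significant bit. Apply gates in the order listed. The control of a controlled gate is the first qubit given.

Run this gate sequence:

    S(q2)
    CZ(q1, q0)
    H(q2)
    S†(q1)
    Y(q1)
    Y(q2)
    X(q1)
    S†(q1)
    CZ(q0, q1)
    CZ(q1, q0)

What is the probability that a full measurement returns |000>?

The probability of measuring |000> is 1/2.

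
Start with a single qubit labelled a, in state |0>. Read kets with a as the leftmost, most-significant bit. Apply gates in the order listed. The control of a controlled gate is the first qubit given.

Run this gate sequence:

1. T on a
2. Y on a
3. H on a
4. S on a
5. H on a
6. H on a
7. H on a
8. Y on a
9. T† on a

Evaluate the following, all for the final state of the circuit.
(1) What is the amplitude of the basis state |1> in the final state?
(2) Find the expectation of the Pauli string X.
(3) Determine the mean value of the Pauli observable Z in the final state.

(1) The final state's coefficient on |1> equals (1 - I)*exp(3*I*pi/4)/2.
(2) The observable X averages to sqrt(2)/2.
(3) The observable Z averages to 0.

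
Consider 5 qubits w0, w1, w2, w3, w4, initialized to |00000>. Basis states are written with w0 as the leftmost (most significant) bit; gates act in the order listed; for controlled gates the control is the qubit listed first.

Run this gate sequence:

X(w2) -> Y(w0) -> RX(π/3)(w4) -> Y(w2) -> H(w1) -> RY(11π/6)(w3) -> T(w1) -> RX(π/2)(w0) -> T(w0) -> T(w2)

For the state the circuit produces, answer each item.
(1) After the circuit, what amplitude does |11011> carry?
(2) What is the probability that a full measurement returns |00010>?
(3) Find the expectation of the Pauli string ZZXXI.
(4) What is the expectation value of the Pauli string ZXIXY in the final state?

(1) The final state's coefficient on |11011> equals -sqrt(2)/16 + sqrt(6)/16.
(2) A full measurement returns |00010> with probability 3/32 - 3*sqrt(3)/64.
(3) In the final state, ZZXXI has expectation 0.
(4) In the final state, ZXIXY has expectation 0.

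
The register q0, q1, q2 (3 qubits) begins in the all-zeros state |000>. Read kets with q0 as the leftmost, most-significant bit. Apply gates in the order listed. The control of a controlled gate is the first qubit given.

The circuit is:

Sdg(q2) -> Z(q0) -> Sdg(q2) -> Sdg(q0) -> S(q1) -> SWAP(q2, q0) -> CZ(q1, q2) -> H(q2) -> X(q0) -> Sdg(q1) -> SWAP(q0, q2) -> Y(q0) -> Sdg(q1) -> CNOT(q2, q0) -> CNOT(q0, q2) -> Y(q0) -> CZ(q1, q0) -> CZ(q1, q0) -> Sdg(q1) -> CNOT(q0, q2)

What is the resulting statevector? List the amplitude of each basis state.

The final amplitudes are -sqrt(2)/2 on |000>, -sqrt(2)/2 on |100>, and 0 on every other basis state.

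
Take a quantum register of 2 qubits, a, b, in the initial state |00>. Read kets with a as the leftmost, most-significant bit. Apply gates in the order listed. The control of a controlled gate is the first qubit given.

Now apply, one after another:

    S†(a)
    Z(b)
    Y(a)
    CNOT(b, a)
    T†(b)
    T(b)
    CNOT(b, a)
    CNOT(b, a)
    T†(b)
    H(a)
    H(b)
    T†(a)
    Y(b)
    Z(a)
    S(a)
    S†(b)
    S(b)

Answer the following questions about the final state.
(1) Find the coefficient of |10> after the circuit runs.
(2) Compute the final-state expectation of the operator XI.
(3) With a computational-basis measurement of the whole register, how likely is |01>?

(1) The amplitude on |10> is exp(I*pi/4)/2. Key observation: the block from step 4 through step 7 cancels to the identity and can be dropped.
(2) The expectation value of XI is sqrt(2)/2.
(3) The probability of measuring |01> is 1/4.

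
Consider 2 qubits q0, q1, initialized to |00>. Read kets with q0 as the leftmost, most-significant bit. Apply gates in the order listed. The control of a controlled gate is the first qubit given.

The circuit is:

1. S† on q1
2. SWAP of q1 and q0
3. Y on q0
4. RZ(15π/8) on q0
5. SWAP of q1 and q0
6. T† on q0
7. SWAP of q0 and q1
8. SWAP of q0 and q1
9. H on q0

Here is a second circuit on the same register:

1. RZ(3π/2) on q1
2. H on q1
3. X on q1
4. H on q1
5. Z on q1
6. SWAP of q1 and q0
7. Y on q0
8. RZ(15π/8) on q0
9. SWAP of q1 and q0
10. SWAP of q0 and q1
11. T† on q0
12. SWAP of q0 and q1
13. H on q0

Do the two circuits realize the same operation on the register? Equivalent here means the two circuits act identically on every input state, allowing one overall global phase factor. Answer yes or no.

No — the two circuits implement different unitaries, even allowing a global phase.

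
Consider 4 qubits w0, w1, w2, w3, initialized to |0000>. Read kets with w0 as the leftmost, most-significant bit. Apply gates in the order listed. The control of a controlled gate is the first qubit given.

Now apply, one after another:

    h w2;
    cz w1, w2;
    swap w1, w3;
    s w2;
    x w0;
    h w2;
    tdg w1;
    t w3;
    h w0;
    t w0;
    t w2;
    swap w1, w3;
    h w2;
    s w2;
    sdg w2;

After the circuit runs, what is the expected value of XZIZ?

The observable XZIZ averages to -sqrt(2)/2. Key observation: gates 14-15 undo each other exactly, leaving only the rest of the circuit to track.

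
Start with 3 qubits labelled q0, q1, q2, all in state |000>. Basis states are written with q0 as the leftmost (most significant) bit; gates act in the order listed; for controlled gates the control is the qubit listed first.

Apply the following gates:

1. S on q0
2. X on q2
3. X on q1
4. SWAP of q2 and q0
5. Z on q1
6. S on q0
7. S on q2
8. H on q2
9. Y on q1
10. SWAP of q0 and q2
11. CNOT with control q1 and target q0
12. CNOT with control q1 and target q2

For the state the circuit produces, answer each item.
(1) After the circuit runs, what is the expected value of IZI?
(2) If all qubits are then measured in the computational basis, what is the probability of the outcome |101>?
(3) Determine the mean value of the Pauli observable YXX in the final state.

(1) The observable IZI averages to 1.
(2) A full measurement returns |101> with probability 1/2.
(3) The expectation value of YXX is 0.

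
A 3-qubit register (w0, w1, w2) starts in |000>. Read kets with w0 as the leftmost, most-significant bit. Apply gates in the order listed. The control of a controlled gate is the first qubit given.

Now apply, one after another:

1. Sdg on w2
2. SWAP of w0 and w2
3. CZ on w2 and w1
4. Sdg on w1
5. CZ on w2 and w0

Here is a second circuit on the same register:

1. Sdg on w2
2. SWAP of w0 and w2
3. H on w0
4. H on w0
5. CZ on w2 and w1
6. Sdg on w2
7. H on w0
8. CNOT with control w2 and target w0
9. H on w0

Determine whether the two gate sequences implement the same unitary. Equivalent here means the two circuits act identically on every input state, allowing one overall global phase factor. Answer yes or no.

No: there is an input state on which the two circuits produce genuinely different outputs (not merely differing by a phase).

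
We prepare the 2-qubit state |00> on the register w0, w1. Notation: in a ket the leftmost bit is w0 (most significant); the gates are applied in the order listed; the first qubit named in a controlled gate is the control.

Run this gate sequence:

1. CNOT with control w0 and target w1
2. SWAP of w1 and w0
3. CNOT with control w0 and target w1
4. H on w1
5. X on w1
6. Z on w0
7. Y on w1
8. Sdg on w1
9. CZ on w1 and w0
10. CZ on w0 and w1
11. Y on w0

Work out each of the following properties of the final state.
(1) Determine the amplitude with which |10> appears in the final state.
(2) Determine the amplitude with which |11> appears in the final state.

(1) The final state's coefficient on |10> equals sqrt(2)/2.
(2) The amplitude on |11> is sqrt(2)*I/2.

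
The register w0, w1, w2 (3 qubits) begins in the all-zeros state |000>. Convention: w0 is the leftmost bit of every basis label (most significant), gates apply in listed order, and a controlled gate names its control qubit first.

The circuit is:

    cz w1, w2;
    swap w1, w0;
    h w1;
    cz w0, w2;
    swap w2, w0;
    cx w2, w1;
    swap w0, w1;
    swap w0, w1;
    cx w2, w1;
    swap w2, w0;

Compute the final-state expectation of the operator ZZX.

The expectation value of ZZX is 0.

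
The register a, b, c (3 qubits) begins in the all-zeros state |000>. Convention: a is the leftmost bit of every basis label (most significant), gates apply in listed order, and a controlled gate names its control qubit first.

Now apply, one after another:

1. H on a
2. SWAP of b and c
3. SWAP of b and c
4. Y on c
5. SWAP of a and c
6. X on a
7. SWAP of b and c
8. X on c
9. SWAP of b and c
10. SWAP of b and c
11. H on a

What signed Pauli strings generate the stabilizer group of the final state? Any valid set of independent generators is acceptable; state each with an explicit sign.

The stabilizer group can be generated by +XII, +IXI, -IIZ, among other valid generating sets.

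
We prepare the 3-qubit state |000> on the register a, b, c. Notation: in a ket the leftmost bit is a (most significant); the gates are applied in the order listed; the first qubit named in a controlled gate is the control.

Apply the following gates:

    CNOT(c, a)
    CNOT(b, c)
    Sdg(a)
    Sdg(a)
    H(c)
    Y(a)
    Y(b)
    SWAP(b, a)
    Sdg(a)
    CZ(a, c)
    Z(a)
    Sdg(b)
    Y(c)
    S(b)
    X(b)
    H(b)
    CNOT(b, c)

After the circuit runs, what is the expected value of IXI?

In the final state, IXI has expectation 1.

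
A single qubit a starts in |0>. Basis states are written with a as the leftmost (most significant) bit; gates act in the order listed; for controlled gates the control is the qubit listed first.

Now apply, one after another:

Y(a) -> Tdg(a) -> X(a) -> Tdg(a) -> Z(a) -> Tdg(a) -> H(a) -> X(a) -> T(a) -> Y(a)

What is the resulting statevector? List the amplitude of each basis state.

After the circuit, the state carries amplitude sqrt(2)/2 on |0>, sqrt(2)*exp(3*I*pi/4)/2 on |1>.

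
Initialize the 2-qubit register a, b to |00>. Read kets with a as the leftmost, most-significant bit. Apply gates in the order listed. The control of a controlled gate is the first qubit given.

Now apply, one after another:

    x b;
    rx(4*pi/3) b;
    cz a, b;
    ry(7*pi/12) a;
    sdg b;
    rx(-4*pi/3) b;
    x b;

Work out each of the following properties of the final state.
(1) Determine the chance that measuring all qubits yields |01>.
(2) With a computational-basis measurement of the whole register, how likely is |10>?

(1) The probability of measuring |01> is -3*sqrt(6)/64 + 3*sqrt(2)/64 + 3/16.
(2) A full measurement returns |10> with probability -5*sqrt(2)/64 + 5*sqrt(6)/64 + 5/16.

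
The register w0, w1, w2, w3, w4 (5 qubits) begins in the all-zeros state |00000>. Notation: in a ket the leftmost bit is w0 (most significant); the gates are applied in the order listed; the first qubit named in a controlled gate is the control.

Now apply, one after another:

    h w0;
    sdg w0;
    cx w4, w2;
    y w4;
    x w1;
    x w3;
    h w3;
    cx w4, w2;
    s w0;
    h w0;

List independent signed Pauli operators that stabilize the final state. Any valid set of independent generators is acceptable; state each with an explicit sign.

One valid set of independent stabilizer generators is -IIIXI, +ZIIII, -IZIII, -IIZII, -IIIIZ (any independent generating set of the same group is equally correct).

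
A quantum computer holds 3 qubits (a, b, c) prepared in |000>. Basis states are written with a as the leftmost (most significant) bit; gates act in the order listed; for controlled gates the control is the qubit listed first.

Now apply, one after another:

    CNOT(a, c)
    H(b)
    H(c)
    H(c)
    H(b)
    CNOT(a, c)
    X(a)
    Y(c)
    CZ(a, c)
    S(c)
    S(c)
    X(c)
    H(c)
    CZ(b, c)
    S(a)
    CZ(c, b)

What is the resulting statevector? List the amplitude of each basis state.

The resulting statevector has amplitude -sqrt(2)/2 on |100>, -sqrt(2)/2 on |101>, and 0 on every other basis state. Key observation: the block from step 1 through step 6 cancels to the identity and can be dropped.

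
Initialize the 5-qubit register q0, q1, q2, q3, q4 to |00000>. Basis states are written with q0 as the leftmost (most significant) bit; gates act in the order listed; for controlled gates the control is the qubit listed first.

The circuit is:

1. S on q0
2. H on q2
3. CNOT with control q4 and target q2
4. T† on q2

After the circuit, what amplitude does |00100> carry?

|00100> carries amplitude -sqrt(2)*exp(3*I*pi/4)/2 in the final state.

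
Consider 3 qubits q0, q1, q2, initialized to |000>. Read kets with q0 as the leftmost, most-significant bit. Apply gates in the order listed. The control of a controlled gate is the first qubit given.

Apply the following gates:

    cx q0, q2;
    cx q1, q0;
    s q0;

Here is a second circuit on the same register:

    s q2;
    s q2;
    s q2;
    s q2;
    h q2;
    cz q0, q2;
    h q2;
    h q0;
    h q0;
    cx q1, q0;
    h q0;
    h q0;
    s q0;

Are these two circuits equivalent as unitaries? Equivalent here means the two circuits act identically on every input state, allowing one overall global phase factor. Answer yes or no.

Yes — the two circuits implement the same unitary up to a global phase.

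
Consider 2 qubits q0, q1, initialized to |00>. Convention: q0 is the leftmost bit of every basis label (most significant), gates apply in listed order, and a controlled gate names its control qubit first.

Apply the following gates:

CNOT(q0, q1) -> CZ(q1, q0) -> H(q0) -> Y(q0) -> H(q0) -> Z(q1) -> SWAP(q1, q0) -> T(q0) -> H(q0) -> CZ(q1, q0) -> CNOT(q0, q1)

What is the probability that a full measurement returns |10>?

A full measurement returns |10> with probability 1/2.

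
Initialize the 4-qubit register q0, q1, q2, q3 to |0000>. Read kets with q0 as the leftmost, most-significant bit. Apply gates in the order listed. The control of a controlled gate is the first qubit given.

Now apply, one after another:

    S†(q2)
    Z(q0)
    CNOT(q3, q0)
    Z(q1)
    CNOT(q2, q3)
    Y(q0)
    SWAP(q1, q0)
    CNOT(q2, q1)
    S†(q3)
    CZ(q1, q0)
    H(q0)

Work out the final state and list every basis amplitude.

The resulting statevector has amplitude sqrt(2)*I/2 on |0100>, sqrt(2)*I/2 on |1100>, and 0 on every other basis state.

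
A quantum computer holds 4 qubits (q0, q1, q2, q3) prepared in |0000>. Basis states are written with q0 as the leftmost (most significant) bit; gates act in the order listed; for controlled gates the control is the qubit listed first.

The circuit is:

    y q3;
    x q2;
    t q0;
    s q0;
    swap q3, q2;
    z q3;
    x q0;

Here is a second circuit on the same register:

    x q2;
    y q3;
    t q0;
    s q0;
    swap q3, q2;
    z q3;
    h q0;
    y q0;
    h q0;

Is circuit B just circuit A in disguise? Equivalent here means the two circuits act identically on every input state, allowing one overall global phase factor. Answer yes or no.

No — the two circuits implement different unitaries, even allowing a global phase.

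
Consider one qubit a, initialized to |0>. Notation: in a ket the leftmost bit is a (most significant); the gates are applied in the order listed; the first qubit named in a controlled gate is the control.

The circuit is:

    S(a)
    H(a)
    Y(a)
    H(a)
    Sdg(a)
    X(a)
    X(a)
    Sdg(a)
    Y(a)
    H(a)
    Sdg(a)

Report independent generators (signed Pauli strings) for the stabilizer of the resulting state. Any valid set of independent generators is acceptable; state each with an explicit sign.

One valid set of independent stabilizer generators is -Y (any independent generating set of the same group is equally correct).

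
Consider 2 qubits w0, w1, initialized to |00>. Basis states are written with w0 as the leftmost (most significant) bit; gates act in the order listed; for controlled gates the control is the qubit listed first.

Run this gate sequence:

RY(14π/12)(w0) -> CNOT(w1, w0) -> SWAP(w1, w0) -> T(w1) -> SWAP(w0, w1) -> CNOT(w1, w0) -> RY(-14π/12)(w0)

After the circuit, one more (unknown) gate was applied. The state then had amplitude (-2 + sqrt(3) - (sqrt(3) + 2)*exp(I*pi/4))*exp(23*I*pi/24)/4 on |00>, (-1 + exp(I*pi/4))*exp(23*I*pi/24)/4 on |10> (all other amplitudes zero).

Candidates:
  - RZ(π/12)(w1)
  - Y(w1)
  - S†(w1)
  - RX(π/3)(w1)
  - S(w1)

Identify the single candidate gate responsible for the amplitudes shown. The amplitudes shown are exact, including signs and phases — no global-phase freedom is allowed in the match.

The applied gate was RZ(π/12)(w1).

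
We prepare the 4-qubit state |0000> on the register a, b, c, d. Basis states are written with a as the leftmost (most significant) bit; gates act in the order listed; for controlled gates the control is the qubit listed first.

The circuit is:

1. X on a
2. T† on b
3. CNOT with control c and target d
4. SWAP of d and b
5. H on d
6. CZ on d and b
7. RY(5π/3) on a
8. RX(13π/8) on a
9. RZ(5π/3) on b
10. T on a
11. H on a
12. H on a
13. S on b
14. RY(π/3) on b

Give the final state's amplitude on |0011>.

The final state's coefficient on |0011> equals 0. Key observation: gates 11-12 undo each other exactly, leaving only the rest of the circuit to track.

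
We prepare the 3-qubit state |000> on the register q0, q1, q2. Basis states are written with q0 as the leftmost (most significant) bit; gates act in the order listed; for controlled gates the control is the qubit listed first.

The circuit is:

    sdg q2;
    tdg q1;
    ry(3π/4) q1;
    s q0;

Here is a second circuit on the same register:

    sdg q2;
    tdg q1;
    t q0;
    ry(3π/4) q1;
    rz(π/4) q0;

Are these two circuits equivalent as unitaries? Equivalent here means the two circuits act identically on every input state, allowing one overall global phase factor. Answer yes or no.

Yes — the two circuits implement the same unitary up to a global phase.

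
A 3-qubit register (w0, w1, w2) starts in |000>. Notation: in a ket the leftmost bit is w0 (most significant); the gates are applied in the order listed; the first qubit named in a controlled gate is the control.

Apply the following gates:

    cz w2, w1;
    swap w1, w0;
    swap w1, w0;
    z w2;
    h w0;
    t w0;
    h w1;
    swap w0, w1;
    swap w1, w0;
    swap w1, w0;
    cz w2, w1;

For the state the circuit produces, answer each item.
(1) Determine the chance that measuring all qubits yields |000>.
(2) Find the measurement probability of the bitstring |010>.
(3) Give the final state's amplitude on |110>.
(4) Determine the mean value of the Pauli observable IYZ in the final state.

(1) A full measurement returns |000> with probability 1/4.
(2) A full measurement returns |010> with probability 1/4.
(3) The amplitude on |110> is exp(I*pi/4)/2.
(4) The observable IYZ averages to sqrt(2)/2.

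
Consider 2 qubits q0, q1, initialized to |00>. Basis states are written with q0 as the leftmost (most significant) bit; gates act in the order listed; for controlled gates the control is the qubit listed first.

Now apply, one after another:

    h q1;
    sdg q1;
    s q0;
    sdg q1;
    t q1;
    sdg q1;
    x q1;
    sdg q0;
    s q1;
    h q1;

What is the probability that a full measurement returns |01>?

Outcome |01> occurs with probability 1/2 - sqrt(2)/4.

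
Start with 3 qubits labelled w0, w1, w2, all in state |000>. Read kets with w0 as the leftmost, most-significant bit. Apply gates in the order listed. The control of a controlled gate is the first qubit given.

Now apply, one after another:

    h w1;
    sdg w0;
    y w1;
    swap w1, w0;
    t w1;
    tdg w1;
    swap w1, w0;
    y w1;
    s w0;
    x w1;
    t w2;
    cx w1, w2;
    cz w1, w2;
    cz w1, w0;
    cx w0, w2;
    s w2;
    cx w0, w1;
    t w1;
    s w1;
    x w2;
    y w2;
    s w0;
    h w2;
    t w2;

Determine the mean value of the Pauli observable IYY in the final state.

The expectation value of IYY is -1/2.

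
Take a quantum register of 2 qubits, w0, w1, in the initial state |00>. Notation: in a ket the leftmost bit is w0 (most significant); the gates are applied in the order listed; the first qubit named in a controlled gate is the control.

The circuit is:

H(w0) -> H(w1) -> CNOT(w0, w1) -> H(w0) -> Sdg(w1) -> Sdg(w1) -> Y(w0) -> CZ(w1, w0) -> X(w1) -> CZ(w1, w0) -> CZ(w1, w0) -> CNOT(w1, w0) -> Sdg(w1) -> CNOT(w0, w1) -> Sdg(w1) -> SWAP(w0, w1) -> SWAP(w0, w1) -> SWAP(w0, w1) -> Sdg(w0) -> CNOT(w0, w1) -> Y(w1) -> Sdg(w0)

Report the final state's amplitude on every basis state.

The final amplitudes are 0 on |00>, 0 on |01>, sqrt(2)/2 on |10>, -sqrt(2)*I/2 on |11>. Key observation: steps 10-11 multiply out to the identity, so the circuit reduces to the remaining gates.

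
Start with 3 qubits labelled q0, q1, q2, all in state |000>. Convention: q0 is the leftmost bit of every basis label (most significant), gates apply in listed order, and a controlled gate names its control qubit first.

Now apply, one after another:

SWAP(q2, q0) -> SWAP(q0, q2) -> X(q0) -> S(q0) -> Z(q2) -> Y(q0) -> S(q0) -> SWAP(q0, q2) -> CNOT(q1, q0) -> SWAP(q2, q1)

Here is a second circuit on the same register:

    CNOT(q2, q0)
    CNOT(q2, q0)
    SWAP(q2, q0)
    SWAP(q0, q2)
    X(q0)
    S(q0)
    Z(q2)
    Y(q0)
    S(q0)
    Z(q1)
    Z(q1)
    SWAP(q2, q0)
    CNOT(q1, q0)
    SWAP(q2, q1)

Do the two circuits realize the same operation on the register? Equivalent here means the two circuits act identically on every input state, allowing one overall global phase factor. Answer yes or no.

Yes — the two circuits implement the same unitary up to a global phase.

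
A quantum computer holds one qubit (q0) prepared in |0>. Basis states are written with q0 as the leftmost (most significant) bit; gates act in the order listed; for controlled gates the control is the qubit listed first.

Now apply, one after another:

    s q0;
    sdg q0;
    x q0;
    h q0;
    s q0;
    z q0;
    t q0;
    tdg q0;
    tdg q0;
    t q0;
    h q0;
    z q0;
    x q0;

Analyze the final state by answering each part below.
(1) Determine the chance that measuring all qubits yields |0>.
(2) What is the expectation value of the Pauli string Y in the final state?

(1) The probability of measuring |0> is 1/2.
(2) In the final state, Y has expectation -1.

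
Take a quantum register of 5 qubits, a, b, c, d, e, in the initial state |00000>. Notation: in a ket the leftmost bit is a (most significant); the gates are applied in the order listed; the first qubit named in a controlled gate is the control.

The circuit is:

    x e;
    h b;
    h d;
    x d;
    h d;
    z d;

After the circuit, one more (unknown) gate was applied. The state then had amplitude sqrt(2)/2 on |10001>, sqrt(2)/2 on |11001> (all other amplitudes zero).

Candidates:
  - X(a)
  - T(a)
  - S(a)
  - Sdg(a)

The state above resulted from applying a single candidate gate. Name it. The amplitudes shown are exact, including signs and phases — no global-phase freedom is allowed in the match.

It was X(a) that produced the state shown. Key observation: steps 3-6 multiply out to the identity, so the circuit reduces to the remaining gates.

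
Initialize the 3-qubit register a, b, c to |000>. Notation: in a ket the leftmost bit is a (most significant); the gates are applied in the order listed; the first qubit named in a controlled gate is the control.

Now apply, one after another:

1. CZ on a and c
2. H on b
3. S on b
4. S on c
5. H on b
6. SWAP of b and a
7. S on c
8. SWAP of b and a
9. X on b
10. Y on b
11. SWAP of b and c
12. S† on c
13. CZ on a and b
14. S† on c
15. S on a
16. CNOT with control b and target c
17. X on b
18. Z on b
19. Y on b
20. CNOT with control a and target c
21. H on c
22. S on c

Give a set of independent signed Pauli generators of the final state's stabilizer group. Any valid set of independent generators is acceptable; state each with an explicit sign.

The stabilizer group can be generated by -IIX, +ZII, +IZI, among other valid generating sets.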